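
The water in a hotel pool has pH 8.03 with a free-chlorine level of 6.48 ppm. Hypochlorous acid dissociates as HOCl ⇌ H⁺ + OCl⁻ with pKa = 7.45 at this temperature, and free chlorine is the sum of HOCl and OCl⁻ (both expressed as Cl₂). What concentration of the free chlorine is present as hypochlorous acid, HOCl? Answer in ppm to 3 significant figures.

[OCl⁻]/[HOCl] = 10^(pH − pKa) = 10^(8.03 − 7.45) = 10^0.58 = 3.802.
Fraction as HOCl = 1 / (1 + 3.802) = 0.2083.
HOCl = 0.2083 × 6.48 ppm = 1.349 ppm.

1.35 ppm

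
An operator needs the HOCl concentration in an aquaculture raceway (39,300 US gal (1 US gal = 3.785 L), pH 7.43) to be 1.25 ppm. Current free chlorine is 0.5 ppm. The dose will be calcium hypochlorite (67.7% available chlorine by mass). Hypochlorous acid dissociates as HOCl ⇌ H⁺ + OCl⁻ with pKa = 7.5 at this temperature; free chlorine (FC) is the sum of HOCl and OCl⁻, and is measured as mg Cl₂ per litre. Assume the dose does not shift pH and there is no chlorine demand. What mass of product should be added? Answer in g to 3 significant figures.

Volume: 39,300 US gal × 3.785 L/gal = 148,750 L.
[OCl⁻]/[HOCl] = 10^(pH − pKa) = 10^(7.43 − 7.5) = 0.8511; fraction as HOCl = 1/(1 + 0.8511) = 0.5402.
Free chlorine required for 1.25 ppm HOCl: 1.25 / 0.5402 = 2.314 ppm.
FC to add: 2.314 − 0.5 = 1.814 mg/L as Cl₂.
Cl₂ equivalent: 1.814 mg/L × 148,750 L = 269.8 g.
Product at 67.7% available Cl: 269.8 / 0.677 = 398.6 g.

399 g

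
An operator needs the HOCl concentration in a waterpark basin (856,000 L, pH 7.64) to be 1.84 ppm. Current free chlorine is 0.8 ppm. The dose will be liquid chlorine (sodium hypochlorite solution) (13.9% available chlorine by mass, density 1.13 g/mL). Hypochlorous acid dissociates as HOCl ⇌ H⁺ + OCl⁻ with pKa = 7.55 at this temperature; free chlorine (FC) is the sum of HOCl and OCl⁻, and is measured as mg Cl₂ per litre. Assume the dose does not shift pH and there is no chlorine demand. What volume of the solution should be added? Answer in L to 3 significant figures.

18.0 L

[OCl⁻]/[HOCl] = 10^(pH − pKa) = 10^(7.64 − 7.55) = 1.23; fraction as HOCl = 1/(1 + 1.23) = 0.4484.
Free chlorine required for 1.84 ppm HOCl: 1.84 / 0.4484 = 4.104 ppm.
FC to add: 4.104 − 0.8 = 3.304 mg/L as Cl₂.
Cl₂ equivalent: 3.304 mg/L × 856,000 L = 2828 g.
Product at 13.9% available Cl: 2828 / 0.139 = 20,350 g.
Volume: 20,350 g ÷ 1.13 g/mL = 18,000 mL.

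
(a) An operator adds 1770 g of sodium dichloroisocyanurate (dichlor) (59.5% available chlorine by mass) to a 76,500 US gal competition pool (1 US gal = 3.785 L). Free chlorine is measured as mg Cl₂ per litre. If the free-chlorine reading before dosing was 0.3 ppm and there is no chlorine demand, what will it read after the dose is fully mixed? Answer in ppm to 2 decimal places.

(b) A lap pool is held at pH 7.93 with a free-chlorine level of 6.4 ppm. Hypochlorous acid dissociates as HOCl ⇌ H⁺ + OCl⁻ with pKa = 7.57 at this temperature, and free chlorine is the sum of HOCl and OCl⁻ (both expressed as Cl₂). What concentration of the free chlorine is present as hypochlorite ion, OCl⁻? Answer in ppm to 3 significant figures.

(a) 3.94 ppm; (b) 4.46 ppm

(a) Volume: 76,500 US gal × 3.785 L/gal = 289,552 L.
(a) Available chlorine delivered: 1770 g × 0.595 = 1053 g as Cl₂.
(a) Concentration rise: 1053 g / 289,552 L = 3.637 mg/L = 3.64 ppm.
(a) Final FC: 0.3 + 3.64 = 3.94 ppm.

(b) [OCl⁻]/[HOCl] = 10^(pH − pKa) = 10^(7.93 − 7.57) = 10^0.36 = 2.291.
(b) Fraction as HOCl = 1 / (1 + 2.291) = 0.3039.
(b) OCl⁻ = (1 − 0.3039) × 6.4 ppm = 4.455 ppm.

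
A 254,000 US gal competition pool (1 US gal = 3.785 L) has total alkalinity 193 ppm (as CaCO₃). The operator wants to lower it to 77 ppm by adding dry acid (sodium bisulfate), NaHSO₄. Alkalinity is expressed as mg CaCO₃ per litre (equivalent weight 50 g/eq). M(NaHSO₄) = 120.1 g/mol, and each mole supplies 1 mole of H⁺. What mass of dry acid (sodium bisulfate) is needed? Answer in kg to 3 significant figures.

268 kg

Volume: 254,000 US gal × 3.785 L/gal = 961,390 L.
Alkalinity to neutralize: (193 − 77) = 116 mg/L as CaCO₃ × 961,390 L = 111,500 g as CaCO₃.
Equivalents of H⁺ required: 111,500 ÷ 50 g/eq = 2230 eq = 2230 mol NaHSO₄.
Mass of NaHSO₄: 2230 × 120.1 = 267,900 g.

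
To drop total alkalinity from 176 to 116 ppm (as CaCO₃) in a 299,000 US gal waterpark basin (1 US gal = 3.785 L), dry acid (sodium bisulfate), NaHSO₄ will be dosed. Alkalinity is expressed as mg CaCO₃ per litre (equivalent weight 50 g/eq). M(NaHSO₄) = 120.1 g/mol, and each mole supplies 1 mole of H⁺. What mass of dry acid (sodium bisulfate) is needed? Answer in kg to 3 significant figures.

Volume: 299,000 US gal × 3.785 L/gal = 1,131,715 L.
Alkalinity to neutralize: (176 − 116) = 60 mg/L as CaCO₃ × 1,131,715 L = 67,900 g as CaCO₃.
Equivalents of H⁺ required: 67,900 ÷ 50 g/eq = 1358 eq = 1358 mol NaHSO₄.
Mass of NaHSO₄: 1358 × 120.1 = 163,100 g.

163 kg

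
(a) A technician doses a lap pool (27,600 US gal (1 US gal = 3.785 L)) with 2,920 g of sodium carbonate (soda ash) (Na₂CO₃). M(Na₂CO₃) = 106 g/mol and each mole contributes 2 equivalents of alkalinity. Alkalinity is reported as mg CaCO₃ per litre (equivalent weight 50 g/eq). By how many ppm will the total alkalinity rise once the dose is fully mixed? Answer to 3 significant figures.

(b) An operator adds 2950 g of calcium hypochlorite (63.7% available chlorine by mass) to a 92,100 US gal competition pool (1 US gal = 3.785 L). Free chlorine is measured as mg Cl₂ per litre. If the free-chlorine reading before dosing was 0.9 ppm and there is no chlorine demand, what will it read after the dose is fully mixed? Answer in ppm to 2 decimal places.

(a) 26.4 ppm; (b) 6.29 ppm

(a) Volume: 27,600 US gal × 3.785 L/gal = 104,466 L.
(a) Moles of Na₂CO₃: 2,920 g ÷ 106 g/mol = 27.55 mol → 55.09 eq of alkalinity.
(a) As CaCO₃: 55.09 eq × 50 g/eq = 2755 g.
(a) Rise: 2755 g / 104,466 L × 1000 = 26.37 mg/L.

(b) Volume: 92,100 US gal × 3.785 L/gal = 348,598 L.
(b) Available chlorine delivered: 2950 g × 0.637 = 1879 g as Cl₂.
(b) Concentration rise: 1879 g / 348,598 L = 5.391 mg/L = 5.39 ppm.
(b) Final FC: 0.9 + 5.39 = 6.29 ppm.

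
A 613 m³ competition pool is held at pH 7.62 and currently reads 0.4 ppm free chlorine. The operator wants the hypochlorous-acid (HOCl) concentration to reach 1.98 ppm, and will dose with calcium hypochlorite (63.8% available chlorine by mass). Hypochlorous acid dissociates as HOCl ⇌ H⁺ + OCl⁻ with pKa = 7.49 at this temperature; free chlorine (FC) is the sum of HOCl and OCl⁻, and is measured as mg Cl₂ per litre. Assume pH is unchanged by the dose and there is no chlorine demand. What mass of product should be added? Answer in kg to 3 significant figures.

4.08 kg

Volume: 613 m³ = 613,000 L.
[OCl⁻]/[HOCl] = 10^(pH − pKa) = 10^(7.62 − 7.49) = 1.349; fraction as HOCl = 1/(1 + 1.349) = 0.4257.
Free chlorine required for 1.98 ppm HOCl: 1.98 / 0.4257 = 4.651 ppm.
FC to add: 4.651 − 0.4 = 4.251 mg/L as Cl₂.
Cl₂ equivalent: 4.251 mg/L × 613,000 L = 2606 g.
Product at 63.8% available Cl: 2606 / 0.638 = 4084 g.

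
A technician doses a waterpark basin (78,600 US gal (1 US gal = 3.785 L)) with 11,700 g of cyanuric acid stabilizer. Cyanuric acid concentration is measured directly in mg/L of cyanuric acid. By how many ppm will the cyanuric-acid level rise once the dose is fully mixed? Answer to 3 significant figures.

Volume: 78,600 US gal × 3.785 L/gal = 297,501 L.
Rise: 11,700 g / 297,501 L × 1000 = 39.33 mg/L.

39.3 ppm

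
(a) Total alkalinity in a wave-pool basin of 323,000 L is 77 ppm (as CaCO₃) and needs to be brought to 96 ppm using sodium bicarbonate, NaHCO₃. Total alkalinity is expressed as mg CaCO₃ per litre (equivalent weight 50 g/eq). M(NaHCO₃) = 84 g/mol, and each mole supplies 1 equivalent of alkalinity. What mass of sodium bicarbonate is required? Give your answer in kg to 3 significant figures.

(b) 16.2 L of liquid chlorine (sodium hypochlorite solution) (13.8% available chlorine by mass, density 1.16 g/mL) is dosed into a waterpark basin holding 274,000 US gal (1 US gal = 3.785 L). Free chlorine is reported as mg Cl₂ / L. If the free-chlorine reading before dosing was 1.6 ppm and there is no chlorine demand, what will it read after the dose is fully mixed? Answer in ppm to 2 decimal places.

(a) Alkalinity to add: (96 − 77) = 19 mg/L as CaCO₃ × 323,000 L = 6137 g as CaCO₃.
(a) Equivalents: 6137 g ÷ 50 g/eq = 122.7 eq.
(a) NaHCO₃ supplies 1 eq per mole → 122.7 mol.
(a) Mass: 122.7 mol × 84 g/mol = 10,310 g.

(b) Volume: 274,000 US gal × 3.785 L/gal = 1,037,090 L.
(b) Mass of solution: 16.2 L × 1000 mL/L × 1.16 g/mL = 18,790 g.
(b) Available chlorine delivered: 18,790 g × 0.138 = 2593 g as Cl₂.
(b) Concentration rise: 2593 g / 1,037,090 L = 2.501 mg/L = 2.50 ppm.
(b) Final FC: 1.6 + 2.50 = 4.10 ppm.

(a) 10.3 kg; (b) 4.10 ppm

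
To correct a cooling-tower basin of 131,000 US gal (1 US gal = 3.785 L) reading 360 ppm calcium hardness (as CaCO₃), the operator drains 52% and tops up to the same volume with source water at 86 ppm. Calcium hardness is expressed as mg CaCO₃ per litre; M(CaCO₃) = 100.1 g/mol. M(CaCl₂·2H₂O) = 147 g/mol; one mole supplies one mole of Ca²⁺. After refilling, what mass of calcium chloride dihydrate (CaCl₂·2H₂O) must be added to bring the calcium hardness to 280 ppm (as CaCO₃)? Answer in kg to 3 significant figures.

Volume: 131,000 US gal × 3.785 L/gal = 495,835 L.
After draining 52% and refilling: 360 × 0.48 + 86 × 0.52 = 217.52 ppm.
Deficit to target: 280 − 217.52 = 62.48 mg/L.
As CaCO₃: 62.48 mg/L × 495,835 L = 30,980 g; ÷ 100.1 = 309.5 mol Ca²⁺.
Mass: 309.5 × 147 = 45,490 g.

45.5 kg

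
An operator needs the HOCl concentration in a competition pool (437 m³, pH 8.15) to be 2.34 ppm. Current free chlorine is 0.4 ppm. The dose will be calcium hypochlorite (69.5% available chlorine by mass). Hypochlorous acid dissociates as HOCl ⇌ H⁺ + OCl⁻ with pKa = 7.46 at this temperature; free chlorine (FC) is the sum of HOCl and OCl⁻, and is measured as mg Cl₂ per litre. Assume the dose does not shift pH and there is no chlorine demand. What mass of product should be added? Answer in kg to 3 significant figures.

8.43 kg

Volume: 437 m³ = 437,000 L.
[OCl⁻]/[HOCl] = 10^(pH − pKa) = 10^(8.15 − 7.46) = 4.898; fraction as HOCl = 1/(1 + 4.898) = 0.1696.
Free chlorine required for 2.34 ppm HOCl: 2.34 / 0.1696 = 13.8 ppm.
FC to add: 13.8 − 0.4 = 13.4 mg/L as Cl₂.
Cl₂ equivalent: 13.4 mg/L × 437,000 L = 5856 g.
Product at 69.5% available Cl: 5856 / 0.695 = 8426 g.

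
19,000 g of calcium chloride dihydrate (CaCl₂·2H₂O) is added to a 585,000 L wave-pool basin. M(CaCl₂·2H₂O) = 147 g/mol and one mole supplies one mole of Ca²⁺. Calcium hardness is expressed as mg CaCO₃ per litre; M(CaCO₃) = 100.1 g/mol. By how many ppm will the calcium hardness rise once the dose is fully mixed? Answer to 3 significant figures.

Moles of Ca²⁺: 19,000 g ÷ 147 g/mol = 129.3 mol.
As CaCO₃: 129.3 mol × 100.1 g/mol = 12,940 g.
Rise: 12,940 g / 585,000 L × 1000 = 22.12 mg/L.

22.1 ppm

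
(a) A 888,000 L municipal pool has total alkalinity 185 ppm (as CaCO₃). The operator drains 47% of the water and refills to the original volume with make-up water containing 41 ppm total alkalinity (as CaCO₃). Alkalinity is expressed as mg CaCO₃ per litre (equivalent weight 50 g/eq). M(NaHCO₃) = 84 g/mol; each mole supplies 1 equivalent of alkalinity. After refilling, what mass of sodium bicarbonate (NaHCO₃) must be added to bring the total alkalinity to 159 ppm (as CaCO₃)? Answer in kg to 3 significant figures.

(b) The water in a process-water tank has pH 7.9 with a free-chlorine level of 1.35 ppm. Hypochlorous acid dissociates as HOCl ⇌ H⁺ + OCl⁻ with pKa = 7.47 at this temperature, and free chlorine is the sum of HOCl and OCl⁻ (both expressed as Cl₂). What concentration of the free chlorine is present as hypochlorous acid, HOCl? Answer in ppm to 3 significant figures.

(a) 62.2 kg; (b) 0.366 ppm

(a) After draining 47% and refilling: 185 × 0.53 + 41 × 0.47 = 117.32 ppm.
(a) Deficit to target: 159 − 117.32 = 41.68 mg/L.
(a) As CaCO₃: 41.68 mg/L × 888,000 L = 37,010 g; ÷ 50 g/eq ÷ 1 = 740.2 mol NaHCO₃.
(a) Mass: 740.2 × 84 = 62,180 g.

(b) [OCl⁻]/[HOCl] = 10^(pH − pKa) = 10^(7.9 − 7.47) = 10^0.43 = 2.692.
(b) Fraction as HOCl = 1 / (1 + 2.692) = 0.2709.
(b) HOCl = 0.2709 × 1.35 ppm = 0.3657 ppm.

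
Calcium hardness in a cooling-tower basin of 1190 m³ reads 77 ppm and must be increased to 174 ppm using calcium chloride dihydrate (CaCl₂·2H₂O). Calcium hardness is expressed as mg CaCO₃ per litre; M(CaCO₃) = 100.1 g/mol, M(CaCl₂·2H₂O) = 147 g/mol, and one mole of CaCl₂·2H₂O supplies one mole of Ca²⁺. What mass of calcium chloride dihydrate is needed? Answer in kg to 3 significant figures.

170 kg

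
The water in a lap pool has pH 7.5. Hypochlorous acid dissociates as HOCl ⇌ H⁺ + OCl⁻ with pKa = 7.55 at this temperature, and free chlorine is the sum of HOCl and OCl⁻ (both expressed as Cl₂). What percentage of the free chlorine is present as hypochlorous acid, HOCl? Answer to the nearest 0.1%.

52.9%

[OCl⁻]/[HOCl] = 10^(pH − pKa) = 10^(7.5 − 7.55) = 10^-0.05 = 0.8913.
Fraction as HOCl = 1 / (1 + 0.8913) = 0.5288.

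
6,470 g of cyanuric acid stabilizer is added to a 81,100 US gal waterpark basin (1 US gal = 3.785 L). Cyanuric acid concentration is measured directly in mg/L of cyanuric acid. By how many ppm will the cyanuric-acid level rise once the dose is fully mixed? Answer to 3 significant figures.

Volume: 81,100 US gal × 3.785 L/gal = 306,964 L.
Rise: 6,470 g / 306,964 L × 1000 = 21.08 mg/L.

21.1 ppm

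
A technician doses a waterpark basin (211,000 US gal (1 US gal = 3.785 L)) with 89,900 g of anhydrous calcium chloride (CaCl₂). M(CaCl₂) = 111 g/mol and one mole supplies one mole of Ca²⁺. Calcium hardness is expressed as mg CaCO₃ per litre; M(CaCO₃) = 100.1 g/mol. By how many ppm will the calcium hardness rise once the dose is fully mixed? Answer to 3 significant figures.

102 ppm

Volume: 211,000 US gal × 3.785 L/gal = 798,635 L.
Moles of Ca²⁺: 89,900 g ÷ 111 g/mol = 809.9 mol.
As CaCO₃: 809.9 mol × 100.1 g/mol = 81,070 g.
Rise: 81,070 g / 798,635 L × 1000 = 101.5 mg/L.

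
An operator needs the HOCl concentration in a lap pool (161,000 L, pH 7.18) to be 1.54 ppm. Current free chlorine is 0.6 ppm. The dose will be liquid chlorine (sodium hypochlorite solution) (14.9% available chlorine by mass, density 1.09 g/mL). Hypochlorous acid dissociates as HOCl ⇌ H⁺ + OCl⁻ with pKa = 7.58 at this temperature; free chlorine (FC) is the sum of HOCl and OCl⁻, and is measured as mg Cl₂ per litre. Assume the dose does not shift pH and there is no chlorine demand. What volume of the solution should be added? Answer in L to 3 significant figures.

1.54 L

[OCl⁻]/[HOCl] = 10^(pH − pKa) = 10^(7.18 − 7.58) = 0.3981; fraction as HOCl = 1/(1 + 0.3981) = 0.7153.
Free chlorine required for 1.54 ppm HOCl: 1.54 / 0.7153 = 2.153 ppm.
FC to add: 2.153 − 0.6 = 1.553 mg/L as Cl₂.
Cl₂ equivalent: 1.553 mg/L × 161,000 L = 250 g.
Product at 14.9% available Cl: 250 / 0.149 = 1678 g.
Volume: 1678 g ÷ 1.09 g/mL = 1540 mL.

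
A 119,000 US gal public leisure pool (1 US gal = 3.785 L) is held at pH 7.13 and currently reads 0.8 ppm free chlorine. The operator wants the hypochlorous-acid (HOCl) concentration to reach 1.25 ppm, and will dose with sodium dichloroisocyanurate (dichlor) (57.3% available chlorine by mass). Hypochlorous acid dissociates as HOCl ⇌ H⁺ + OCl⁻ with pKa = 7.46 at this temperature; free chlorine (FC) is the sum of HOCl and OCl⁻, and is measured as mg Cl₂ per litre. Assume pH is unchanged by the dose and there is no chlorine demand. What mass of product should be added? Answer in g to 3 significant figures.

Volume: 119,000 US gal × 3.785 L/gal = 450,415 L.
[OCl⁻]/[HOCl] = 10^(pH − pKa) = 10^(7.13 − 7.46) = 0.4677; fraction as HOCl = 1/(1 + 0.4677) = 0.6813.
Free chlorine required for 1.25 ppm HOCl: 1.25 / 0.6813 = 1.835 ppm.
FC to add: 1.835 − 0.8 = 1.035 mg/L as Cl₂.
Cl₂ equivalent: 1.035 mg/L × 450,415 L = 466 g.
Product at 57.3% available Cl: 466 / 0.573 = 813.3 g.

813 g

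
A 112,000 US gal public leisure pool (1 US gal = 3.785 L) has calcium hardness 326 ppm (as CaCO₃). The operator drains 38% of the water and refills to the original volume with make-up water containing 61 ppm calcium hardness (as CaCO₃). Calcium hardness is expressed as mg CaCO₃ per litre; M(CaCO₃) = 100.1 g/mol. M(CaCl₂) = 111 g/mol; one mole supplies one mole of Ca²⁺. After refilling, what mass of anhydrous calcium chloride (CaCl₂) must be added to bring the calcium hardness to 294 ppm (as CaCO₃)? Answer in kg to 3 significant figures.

Volume: 112,000 US gal × 3.785 L/gal = 423,920 L.
After draining 38% and refilling: 326 × 0.62 + 61 × 0.38 = 225.3 ppm.
Deficit to target: 294 − 225.3 = 68.7 mg/L.
As CaCO₃: 68.7 mg/L × 423,920 L = 29,120 g; ÷ 100.1 = 290.9 mol Ca²⁺.
Mass: 290.9 × 111 = 32,290 g.

32.3 kg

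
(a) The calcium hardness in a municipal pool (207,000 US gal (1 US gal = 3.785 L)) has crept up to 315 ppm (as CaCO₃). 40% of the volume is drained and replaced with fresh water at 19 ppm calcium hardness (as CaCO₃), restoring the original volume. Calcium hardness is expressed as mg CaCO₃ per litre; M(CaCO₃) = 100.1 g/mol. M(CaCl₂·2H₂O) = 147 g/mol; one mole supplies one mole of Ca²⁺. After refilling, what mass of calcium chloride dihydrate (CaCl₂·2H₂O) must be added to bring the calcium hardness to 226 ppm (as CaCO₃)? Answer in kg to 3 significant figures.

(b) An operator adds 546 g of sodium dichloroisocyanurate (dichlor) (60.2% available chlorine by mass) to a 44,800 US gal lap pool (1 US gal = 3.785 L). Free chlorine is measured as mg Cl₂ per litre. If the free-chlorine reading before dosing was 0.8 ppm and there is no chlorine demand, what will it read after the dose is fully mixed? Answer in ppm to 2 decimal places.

(a) Volume: 207,000 US gal × 3.785 L/gal = 783,495 L.
(a) After draining 40% and refilling: 315 × 0.60 + 19 × 0.40 = 196.6 ppm.
(a) Deficit to target: 226 − 196.6 = 29.4 mg/L.
(a) As CaCO₃: 29.4 mg/L × 783,495 L = 23,030 g; ÷ 100.1 = 230.1 mol Ca²⁺.
(a) Mass: 230.1 × 147 = 33,830 g.

(b) Volume: 44,800 US gal × 3.785 L/gal = 169,568 L.
(b) Available chlorine delivered: 546 g × 0.602 = 328.7 g as Cl₂.
(b) Concentration rise: 328.7 g / 169,568 L = 1.938 mg/L = 1.94 ppm.
(b) Final FC: 0.8 + 1.94 = 2.74 ppm.

(a) 33.8 kg; (b) 2.74 ppm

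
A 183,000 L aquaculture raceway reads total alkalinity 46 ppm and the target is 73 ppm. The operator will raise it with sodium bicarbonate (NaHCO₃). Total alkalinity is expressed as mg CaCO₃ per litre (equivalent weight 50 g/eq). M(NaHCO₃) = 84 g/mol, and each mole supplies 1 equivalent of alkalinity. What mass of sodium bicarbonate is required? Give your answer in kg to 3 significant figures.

Alkalinity to add: (73 − 46) = 27 mg/L as CaCO₃ × 183,000 L = 4941 g as CaCO₃.
Equivalents: 4941 g ÷ 50 g/eq = 98.82 eq.
NaHCO₃ supplies 1 eq per mole → 98.82 mol.
Mass: 98.82 mol × 84 g/mol = 8301 g.

8.30 kg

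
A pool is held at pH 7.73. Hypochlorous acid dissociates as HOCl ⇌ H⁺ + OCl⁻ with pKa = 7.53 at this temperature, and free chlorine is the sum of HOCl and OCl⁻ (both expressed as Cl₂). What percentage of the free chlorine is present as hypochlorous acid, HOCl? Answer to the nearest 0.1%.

[OCl⁻]/[HOCl] = 10^(pH − pKa) = 10^(7.73 − 7.53) = 10^0.20 = 1.585.
Fraction as HOCl = 1 / (1 + 1.585) = 0.3869.

38.7%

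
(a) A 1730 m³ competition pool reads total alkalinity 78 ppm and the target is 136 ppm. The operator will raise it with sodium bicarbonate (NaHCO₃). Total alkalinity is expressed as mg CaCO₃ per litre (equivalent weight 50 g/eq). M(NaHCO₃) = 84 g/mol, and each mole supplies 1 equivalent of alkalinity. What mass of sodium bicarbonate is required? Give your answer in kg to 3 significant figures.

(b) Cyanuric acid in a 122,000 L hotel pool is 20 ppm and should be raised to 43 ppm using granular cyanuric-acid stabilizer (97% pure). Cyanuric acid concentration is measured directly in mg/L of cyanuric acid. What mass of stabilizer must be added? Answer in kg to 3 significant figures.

(a) Volume: 1730 m³ = 1,730,000 L.
(a) Alkalinity to add: (136 − 78) = 58 mg/L as CaCO₃ × 1,730,000 L = 100,300 g as CaCO₃.
(a) Equivalents: 100,300 g ÷ 50 g/eq = 2007 eq.
(a) NaHCO₃ supplies 1 eq per mole → 2007 mol.
(a) Mass: 2007 mol × 84 g/mol = 168,600 g.

(b) CYA to add: (43 − 20) = 23 mg/L × 122,000 L = 2806 g cyanuric acid.
(b) At 97% purity: 2806 / 0.97 = 2893 g product.

(a) 169 kg; (b) 2.89 kg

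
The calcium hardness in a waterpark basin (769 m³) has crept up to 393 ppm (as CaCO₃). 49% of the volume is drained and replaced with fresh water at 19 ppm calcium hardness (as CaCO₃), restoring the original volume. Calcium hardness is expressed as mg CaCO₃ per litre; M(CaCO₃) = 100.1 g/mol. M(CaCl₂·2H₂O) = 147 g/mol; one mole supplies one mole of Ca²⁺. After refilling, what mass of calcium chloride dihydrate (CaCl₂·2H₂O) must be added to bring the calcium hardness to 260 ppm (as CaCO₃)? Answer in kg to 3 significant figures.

Volume: 769 m³ = 769,000 L.
After draining 49% and refilling: 393 × 0.51 + 19 × 0.49 = 209.74 ppm.
Deficit to target: 260 − 209.74 = 50.26 mg/L.
As CaCO₃: 50.26 mg/L × 769,000 L = 38,650 g; ÷ 100.1 = 386.1 mol Ca²⁺.
Mass: 386.1 × 147 = 56,760 g.

56.8 kg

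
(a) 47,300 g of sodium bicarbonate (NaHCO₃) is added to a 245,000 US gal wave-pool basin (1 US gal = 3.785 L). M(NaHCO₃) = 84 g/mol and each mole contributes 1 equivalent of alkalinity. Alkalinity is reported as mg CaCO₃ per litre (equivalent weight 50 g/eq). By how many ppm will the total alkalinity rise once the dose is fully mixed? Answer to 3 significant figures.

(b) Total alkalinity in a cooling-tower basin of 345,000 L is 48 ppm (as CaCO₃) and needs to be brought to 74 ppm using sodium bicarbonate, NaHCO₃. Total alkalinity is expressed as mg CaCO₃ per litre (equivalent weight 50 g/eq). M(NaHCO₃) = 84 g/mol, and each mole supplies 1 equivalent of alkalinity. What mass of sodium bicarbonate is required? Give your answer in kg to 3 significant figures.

(a) Volume: 245,000 US gal × 3.785 L/gal = 927,325 L.
(a) Moles of NaHCO₃: 47,300 g ÷ 84 g/mol = 563.1 mol → 563.1 eq of alkalinity.
(a) As CaCO₃: 563.1 eq × 50 g/eq = 28,150 g.
(a) Rise: 28,150 g / 927,325 L × 1000 = 30.36 mg/L.

(b) Alkalinity to add: (74 − 48) = 26 mg/L as CaCO₃ × 345,000 L = 8970 g as CaCO₃.
(b) Equivalents: 8970 g ÷ 50 g/eq = 179.4 eq.
(b) NaHCO₃ supplies 1 eq per mole → 179.4 mol.
(b) Mass: 179.4 mol × 84 g/mol = 15,070 g.

(a) 30.4 ppm; (b) 15.1 kg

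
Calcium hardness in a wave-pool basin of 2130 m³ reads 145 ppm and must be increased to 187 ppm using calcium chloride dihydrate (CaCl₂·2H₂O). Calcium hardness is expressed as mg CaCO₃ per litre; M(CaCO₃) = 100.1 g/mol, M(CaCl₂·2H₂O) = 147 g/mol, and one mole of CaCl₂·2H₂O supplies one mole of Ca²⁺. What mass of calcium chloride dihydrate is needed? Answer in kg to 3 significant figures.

131 kg

Volume: 2130 m³ = 2,130,000 L.
Hardness to add: (187 − 145) = 42 mg/L as CaCO₃ × 2,130,000 L = 89,460 g as CaCO₃.
Moles of Ca²⁺ (1 mol Ca²⁺ ≡ 1 mol CaCO₃): 89,460 / 100.1 g/mol = 893.7 mol.
Mass of CaCl₂·2H₂O: 893.7 × 147 = 131,400 g.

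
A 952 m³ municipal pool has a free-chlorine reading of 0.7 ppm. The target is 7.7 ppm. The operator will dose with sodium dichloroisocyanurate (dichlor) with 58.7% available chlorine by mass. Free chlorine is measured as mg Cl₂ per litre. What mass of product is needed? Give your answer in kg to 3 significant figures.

11.4 kg

Volume: 952 m³ = 952,000 L.
Chlorine deficit: 7.7 − 0.7 = 7 ppm = 7 mg/L as Cl₂.
Cl₂ equivalent needed: 7 mg/L × 952,000 L = 6,664,000 mg = 6664 g.
Product at 58.7% available chlorine: 6664 / 0.587 = 11,350 g.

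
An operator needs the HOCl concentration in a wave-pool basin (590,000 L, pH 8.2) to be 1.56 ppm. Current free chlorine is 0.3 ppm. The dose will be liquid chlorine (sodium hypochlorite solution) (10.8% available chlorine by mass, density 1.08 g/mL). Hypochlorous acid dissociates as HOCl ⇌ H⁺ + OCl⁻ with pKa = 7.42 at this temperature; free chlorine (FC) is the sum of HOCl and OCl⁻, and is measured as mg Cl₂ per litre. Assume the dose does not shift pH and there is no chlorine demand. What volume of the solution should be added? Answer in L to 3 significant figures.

[OCl⁻]/[HOCl] = 10^(pH − pKa) = 10^(8.2 − 7.42) = 6.026; fraction as HOCl = 1/(1 + 6.026) = 0.1423.
Free chlorine required for 1.56 ppm HOCl: 1.56 / 0.1423 = 10.96 ppm.
FC to add: 10.96 − 0.3 = 10.66 mg/L as Cl₂.
Cl₂ equivalent: 10.66 mg/L × 590,000 L = 6289 g.
Product at 10.8% available Cl: 6289 / 0.108 = 58,230 g.
Volume: 58,230 g ÷ 1.08 g/mL = 53,920 mL.

53.9 L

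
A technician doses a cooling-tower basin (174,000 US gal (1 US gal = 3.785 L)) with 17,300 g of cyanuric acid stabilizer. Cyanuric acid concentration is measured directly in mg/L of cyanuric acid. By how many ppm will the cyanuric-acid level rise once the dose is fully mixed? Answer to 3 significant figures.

26.3 ppm

Volume: 174,000 US gal × 3.785 L/gal = 658,590 L.
Rise: 17,300 g / 658,590 L × 1000 = 26.27 mg/L.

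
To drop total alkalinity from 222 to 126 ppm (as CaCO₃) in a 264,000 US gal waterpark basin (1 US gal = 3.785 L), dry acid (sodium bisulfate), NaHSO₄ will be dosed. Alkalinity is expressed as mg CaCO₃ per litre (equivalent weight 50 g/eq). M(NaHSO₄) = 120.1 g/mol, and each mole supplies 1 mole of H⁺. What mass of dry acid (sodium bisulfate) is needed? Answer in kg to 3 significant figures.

230 kg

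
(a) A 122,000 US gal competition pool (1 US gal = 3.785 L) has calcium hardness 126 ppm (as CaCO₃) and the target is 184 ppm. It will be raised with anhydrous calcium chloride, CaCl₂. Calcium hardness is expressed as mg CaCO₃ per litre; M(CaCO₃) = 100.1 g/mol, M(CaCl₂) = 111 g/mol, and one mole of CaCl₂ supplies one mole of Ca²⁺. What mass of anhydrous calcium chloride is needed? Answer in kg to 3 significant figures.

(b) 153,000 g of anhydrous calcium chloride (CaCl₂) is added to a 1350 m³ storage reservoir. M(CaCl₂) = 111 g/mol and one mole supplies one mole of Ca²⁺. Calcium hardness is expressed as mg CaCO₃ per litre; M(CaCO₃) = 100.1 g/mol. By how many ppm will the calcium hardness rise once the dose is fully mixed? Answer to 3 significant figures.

(a) Volume: 122,000 US gal × 3.785 L/gal = 461,770 L.
(a) Hardness to add: (184 − 126) = 58 mg/L as CaCO₃ × 461,770 L = 26,780 g as CaCO₃.
(a) Moles of Ca²⁺ (1 mol Ca²⁺ ≡ 1 mol CaCO₃): 26,780 / 100.1 g/mol = 267.6 mol.
(a) Mass of CaCl₂: 267.6 × 111 = 29,700 g.

(b) Volume: 1350 m³ = 1,350,000 L.
(b) Moles of Ca²⁺: 153,000 g ÷ 111 g/mol = 1378 mol.
(b) As CaCO₃: 1378 mol × 100.1 g/mol = 138,000 g.
(b) Rise: 138,000 g / 1,350,000 L × 1000 = 102.2 mg/L.

(a) 29.7 kg; (b) 102 ppm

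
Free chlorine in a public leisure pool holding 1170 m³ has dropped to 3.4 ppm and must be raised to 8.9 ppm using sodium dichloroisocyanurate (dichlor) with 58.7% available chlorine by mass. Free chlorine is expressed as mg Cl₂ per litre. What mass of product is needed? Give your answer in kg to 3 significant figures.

11.0 kg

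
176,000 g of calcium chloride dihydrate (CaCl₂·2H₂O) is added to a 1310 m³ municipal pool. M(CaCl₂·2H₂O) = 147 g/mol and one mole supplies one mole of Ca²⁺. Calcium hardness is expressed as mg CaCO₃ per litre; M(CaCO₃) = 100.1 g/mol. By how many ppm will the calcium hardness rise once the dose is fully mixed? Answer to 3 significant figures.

Volume: 1310 m³ = 1,310,000 L.
Moles of Ca²⁺: 176,000 g ÷ 147 g/mol = 1197 mol.
As CaCO₃: 1197 mol × 100.1 g/mol = 119,800 g.
Rise: 119,800 g / 1,310,000 L × 1000 = 91.49 mg/L.

91.5 ppm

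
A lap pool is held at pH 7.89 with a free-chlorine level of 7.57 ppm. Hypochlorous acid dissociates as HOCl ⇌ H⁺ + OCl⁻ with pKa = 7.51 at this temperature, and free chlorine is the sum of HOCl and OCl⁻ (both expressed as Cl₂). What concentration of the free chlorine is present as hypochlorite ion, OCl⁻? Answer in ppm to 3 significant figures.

[OCl⁻]/[HOCl] = 10^(pH − pKa) = 10^(7.89 − 7.51) = 10^0.38 = 2.399.
Fraction as HOCl = 1 / (1 + 2.399) = 0.2942.
OCl⁻ = (1 − 0.2942) × 7.57 ppm = 5.343 ppm.

5.34 ppm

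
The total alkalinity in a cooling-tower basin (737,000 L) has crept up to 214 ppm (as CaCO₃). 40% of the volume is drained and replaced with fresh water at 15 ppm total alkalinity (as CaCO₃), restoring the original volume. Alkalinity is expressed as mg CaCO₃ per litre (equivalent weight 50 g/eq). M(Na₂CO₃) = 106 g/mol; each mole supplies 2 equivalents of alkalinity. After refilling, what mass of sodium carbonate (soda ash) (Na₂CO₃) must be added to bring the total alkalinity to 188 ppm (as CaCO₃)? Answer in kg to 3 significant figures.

41.9 kg

After draining 40% and refilling: 214 × 0.60 + 15 × 0.40 = 134.4 ppm.
Deficit to target: 188 − 134.4 = 53.6 mg/L.
As CaCO₃: 53.6 mg/L × 737,000 L = 39,500 g; ÷ 50 g/eq ÷ 2 = 395 mol Na₂CO₃.
Mass: 395 × 106 = 41,870 g.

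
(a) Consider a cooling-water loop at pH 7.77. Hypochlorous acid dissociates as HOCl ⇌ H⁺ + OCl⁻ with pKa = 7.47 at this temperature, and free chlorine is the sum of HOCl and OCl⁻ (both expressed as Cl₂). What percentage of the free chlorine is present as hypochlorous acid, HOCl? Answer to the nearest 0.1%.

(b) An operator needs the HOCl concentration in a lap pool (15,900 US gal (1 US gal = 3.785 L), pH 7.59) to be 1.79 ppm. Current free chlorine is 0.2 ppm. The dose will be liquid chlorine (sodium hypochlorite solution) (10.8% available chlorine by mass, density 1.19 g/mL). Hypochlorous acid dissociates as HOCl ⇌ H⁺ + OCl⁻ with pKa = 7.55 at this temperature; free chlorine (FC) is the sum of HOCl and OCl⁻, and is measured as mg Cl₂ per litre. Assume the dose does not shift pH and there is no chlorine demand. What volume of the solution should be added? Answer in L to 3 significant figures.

(a) 33.4%; (b) 1.66 L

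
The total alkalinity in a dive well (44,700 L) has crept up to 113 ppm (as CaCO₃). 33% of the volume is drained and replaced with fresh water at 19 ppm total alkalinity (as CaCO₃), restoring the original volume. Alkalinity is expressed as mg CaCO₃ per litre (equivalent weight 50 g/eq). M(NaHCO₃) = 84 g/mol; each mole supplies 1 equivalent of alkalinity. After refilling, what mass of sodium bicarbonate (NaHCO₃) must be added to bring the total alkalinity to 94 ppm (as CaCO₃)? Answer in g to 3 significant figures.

After draining 33% and refilling: 113 × 0.67 + 19 × 0.33 = 81.98 ppm.
Deficit to target: 94 − 81.98 = 12.02 mg/L.
As CaCO₃: 12.02 mg/L × 44,700 L = 537.3 g; ÷ 50 g/eq ÷ 1 = 10.75 mol NaHCO₃.
Mass: 10.75 × 84 = 902.7 g.

903 g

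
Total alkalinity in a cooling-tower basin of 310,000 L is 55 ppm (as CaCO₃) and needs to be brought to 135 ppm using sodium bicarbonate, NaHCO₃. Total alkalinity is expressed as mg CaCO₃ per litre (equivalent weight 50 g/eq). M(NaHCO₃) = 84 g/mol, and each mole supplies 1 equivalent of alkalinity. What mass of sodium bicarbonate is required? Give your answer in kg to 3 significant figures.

41.7 kg

Alkalinity to add: (135 − 55) = 80 mg/L as CaCO₃ × 310,000 L = 24,800 g as CaCO₃.
Equivalents: 24,800 g ÷ 50 g/eq = 496 eq.
NaHCO₃ supplies 1 eq per mole → 496 mol.
Mass: 496 mol × 84 g/mol = 41,660 g.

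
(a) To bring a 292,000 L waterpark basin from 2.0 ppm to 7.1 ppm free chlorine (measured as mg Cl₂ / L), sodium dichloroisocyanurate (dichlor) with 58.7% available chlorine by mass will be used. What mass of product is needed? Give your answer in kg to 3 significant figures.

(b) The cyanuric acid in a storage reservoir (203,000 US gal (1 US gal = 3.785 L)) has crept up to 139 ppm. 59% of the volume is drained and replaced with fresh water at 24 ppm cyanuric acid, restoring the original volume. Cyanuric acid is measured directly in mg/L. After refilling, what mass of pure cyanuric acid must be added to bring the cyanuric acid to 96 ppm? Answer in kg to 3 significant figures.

(a) 2.54 kg; (b) 19.1 kg

(a) Chlorine deficit: 7.1 − 2.0 = 5.1 ppm = 5.1 mg/L as Cl₂.
(a) Cl₂ equivalent needed: 5.1 mg/L × 292,000 L = 1,489,000 mg = 1489 g.
(a) Product at 58.7% available chlorine: 1489 / 0.587 = 2537 g.

(b) Volume: 203,000 US gal × 3.785 L/gal = 768,355 L.
(b) After draining 59% and refilling: 139 × 0.41 + 24 × 0.59 = 71.15 ppm.
(b) Deficit to target: 96 − 71.15 = 24.85 mg/L.
(b) Mass: 24.85 mg/L × 768,355 L = 19,090 g cyanuric acid.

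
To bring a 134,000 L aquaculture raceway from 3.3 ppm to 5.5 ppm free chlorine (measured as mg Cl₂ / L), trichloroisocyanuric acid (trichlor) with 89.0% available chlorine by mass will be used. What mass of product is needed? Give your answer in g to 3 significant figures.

331 g

Chlorine deficit: 5.5 − 3.3 = 2.2 ppm = 2.2 mg/L as Cl₂.
Cl₂ equivalent needed: 2.2 mg/L × 134,000 L = 294,800 mg = 294.8 g.
Product at 89.0% available chlorine: 294.8 / 0.89 = 331.2 g.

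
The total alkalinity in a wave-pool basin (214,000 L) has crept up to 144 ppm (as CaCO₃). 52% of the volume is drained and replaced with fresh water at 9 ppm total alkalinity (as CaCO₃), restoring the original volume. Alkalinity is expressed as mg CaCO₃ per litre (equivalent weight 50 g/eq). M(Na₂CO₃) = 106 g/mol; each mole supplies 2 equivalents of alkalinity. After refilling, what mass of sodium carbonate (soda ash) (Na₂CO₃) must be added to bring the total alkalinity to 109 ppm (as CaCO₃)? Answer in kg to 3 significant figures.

After draining 52% and refilling: 144 × 0.48 + 9 × 0.52 = 73.8 ppm.
Deficit to target: 109 − 73.8 = 35.2 mg/L.
As CaCO₃: 35.2 mg/L × 214,000 L = 7533 g; ÷ 50 g/eq ÷ 2 = 75.33 mol Na₂CO₃.
Mass: 75.33 × 106 = 7985 g.

7.98 kg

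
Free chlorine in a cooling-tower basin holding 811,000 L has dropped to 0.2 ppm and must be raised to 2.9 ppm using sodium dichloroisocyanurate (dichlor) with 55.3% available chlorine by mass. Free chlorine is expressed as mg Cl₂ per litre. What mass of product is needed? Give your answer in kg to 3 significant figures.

3.96 kg

Chlorine deficit: 2.9 − 0.2 = 2.7 ppm = 2.7 mg/L as Cl₂.
Cl₂ equivalent needed: 2.7 mg/L × 811,000 L = 2,190,000 mg = 2190 g.
Product at 55.3% available chlorine: 2190 / 0.553 = 3960 g.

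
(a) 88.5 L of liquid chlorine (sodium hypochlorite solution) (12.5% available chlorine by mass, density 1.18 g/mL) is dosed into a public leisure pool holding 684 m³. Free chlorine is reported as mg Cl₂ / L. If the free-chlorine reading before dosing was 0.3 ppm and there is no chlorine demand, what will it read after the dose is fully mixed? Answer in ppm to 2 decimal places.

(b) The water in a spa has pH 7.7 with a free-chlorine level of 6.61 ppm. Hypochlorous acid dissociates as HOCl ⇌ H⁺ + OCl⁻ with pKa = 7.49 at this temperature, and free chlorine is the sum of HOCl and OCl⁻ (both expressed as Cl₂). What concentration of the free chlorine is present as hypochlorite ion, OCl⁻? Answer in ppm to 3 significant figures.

(a) Volume: 684 m³ = 684,000 L.
(a) Mass of solution: 88.5 L × 1000 mL/L × 1.18 g/mL = 104,400 g.
(a) Available chlorine delivered: 104,400 g × 0.125 = 13,050 g as Cl₂.
(a) Concentration rise: 13,050 g / 684,000 L = 19.08 mg/L = 19.08 ppm.
(a) Final FC: 0.3 + 19.08 = 19.38 ppm.

(b) [OCl⁻]/[HOCl] = 10^(pH − pKa) = 10^(7.7 − 7.49) = 10^0.21 = 1.622.
(b) Fraction as HOCl = 1 / (1 + 1.622) = 0.3814.
(b) OCl⁻ = (1 − 0.3814) × 6.61 ppm = 4.089 ppm.

(a) 19.38 ppm; (b) 4.09 ppm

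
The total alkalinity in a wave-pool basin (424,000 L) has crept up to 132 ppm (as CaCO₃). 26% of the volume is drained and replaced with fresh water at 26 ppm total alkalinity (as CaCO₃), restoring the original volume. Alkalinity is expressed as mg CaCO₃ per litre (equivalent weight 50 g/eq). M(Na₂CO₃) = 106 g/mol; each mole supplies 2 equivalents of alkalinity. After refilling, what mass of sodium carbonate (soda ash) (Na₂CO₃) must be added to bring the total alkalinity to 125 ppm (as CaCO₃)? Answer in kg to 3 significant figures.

9.24 kg

After draining 26% and refilling: 132 × 0.74 + 26 × 0.26 = 104.44 ppm.
Deficit to target: 125 − 104.44 = 20.56 mg/L.
As CaCO₃: 20.56 mg/L × 424,000 L = 8717 g; ÷ 50 g/eq ÷ 2 = 87.17 mol Na₂CO₃.
Mass: 87.17 × 106 = 9240 g.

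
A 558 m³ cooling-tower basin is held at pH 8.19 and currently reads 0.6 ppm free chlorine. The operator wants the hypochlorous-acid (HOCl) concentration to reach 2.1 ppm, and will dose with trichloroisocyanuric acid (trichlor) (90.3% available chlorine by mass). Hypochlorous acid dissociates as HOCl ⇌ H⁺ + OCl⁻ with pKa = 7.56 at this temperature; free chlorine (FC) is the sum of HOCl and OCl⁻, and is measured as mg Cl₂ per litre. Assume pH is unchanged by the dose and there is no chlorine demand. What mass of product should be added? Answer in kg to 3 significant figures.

6.46 kg

Volume: 558 m³ = 558,000 L.
[OCl⁻]/[HOCl] = 10^(pH − pKa) = 10^(8.19 − 7.56) = 4.266; fraction as HOCl = 1/(1 + 4.266) = 0.1899.
Free chlorine required for 2.1 ppm HOCl: 2.1 / 0.1899 = 11.06 ppm.
FC to add: 11.06 − 0.6 = 10.46 mg/L as Cl₂.
Cl₂ equivalent: 10.46 mg/L × 558,000 L = 5836 g.
Product at 90.3% available Cl: 5836 / 0.903 = 6463 g.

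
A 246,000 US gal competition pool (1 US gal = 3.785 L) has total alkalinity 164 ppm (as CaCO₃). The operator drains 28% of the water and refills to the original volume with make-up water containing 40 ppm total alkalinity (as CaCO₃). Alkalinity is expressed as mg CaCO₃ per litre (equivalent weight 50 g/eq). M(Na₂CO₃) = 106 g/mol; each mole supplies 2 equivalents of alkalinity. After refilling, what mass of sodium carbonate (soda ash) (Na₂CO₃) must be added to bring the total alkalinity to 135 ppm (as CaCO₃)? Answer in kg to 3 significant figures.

5.65 kg

Volume: 246,000 US gal × 3.785 L/gal = 931,110 L.
After draining 28% and refilling: 164 × 0.72 + 40 × 0.28 = 129.28 ppm.
Deficit to target: 135 − 129.28 = 5.72 mg/L.
As CaCO₃: 5.72 mg/L × 931,110 L = 5326 g; ÷ 50 g/eq ÷ 2 = 53.26 mol Na₂CO₃.
Mass: 53.26 × 106 = 5646 g.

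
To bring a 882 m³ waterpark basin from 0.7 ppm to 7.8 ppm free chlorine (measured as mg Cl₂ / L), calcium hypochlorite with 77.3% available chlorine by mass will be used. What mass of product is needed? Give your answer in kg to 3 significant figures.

Volume: 882 m³ = 882,000 L.
Chlorine deficit: 7.8 − 0.7 = 7.1 ppm = 7.1 mg/L as Cl₂.
Cl₂ equivalent needed: 7.1 mg/L × 882,000 L = 6,262,000 mg = 6262 g.
Product at 77.3% available chlorine: 6262 / 0.773 = 8101 g.

8.10 kg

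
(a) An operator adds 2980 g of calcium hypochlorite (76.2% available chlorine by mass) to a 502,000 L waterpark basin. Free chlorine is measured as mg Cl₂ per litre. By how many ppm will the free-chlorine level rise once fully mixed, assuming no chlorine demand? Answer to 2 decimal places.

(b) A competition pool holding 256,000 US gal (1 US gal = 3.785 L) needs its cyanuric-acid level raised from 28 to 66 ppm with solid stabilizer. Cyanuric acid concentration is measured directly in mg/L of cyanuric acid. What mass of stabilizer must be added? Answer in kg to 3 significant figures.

(a) 4.52 ppm; (b) 36.8 kg

(a) Available chlorine delivered: 2980 g × 0.762 = 2271 g as Cl₂.
(a) Concentration rise: 2271 g / 502,000 L = 4.523 mg/L = 4.52 ppm.

(b) Volume: 256,000 US gal × 3.785 L/gal = 968,960 L.
(b) CYA to add: (66 − 28) = 38 mg/L × 968,960 L = 36,820 g cyanuric acid.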